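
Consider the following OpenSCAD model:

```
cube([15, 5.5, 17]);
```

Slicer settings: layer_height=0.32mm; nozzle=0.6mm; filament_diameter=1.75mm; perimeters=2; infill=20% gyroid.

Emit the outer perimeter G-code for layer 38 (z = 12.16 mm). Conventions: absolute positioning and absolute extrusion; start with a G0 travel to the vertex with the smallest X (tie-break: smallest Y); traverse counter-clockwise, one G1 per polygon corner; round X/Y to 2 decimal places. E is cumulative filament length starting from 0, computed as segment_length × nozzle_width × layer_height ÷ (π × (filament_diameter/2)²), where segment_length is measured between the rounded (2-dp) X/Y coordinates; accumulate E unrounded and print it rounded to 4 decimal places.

G0 X0.00 Y0.00 Z12.16
G1 X15.00 Y0.00 E1.1974
G1 X15.00 Y5.50 E1.6364
G1 X0.00 Y5.50 E2.8338
G1 X0.00 Y0.00 E3.2728

At z = 12.16 mm: the 15×5.5 cube contributes its full rectangle. The outline is a single polygon with 4 vertices. Extrusion per mm of travel: 0.6 × 0.32 / (π × 0.875²) = 0.079824. Accumulating E over each segment gives final E = 3.2728.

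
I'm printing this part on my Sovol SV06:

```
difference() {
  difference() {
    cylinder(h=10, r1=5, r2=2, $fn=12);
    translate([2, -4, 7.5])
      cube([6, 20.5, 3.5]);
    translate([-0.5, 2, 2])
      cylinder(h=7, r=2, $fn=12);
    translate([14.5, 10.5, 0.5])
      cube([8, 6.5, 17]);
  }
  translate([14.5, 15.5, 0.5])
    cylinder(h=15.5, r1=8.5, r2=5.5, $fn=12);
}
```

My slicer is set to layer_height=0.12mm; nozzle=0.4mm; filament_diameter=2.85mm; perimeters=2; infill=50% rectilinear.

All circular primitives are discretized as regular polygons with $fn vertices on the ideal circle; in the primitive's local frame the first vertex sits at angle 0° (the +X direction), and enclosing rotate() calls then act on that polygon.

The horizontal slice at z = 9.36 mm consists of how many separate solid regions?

At z = 9.36 mm: the cone (r1=5→r2=2) has section circumradius 2.192 here — a regular 12-gon; the cube at (2, -4) is present — its section is the full 6×20.5 rectangle; the cylinder at (-0.5, 2) is not intersected at this z (z outside [2, 9]); the cube at (14.5, 10.5) (footprint 8×6.5) is included at this height; Taking the first minus the rest: starting from the cone, the 6×20.5 cube at (2, -4) partially overlaps it — only the 0.14 mm² overlap (of its 123.00 mm²) is removed, clipping the outline; the 8×6.5 cube at (14.5, 10.5) misses the remaining region (no effect) — 1 connected region; the cone at (14.5, 15.5) (r1=8.5→r2=5.5) has section circumradius 6.785 here — a regular 12-gon; After the difference (first − rest): starting from that combined region, the cone at (14.5, 15.5) misses the remaining region (no effect) — 1 connected region. The result has 1 disconnected region.

1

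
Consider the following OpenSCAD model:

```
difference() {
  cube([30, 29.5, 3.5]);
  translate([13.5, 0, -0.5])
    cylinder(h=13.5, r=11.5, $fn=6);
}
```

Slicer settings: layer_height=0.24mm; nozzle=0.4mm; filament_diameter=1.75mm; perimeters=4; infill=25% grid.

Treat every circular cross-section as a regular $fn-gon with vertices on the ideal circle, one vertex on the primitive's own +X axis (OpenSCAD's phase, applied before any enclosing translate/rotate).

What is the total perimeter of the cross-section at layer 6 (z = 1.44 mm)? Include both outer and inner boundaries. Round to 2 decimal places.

At z = 1.44 mm: the 30×29.5 cube contributes its full rectangle (perimeter 119.00 mm); the r=11.5 cylinder at (13.5, 0) contributes a regular 6-gon of circumradius 11.5 (perimeter = 2·6·11.500·sin(180°/6) = 69.00 mm); After the difference (first − rest): starting from the 30×29.5 cube, the r=11.5 cylinder at (13.5, 0) partially overlaps it — only the 171.80 mm² overlap (of its 343.60 mm²) is removed, clipping the outline — boundary = 130.50 mm. Overall, the cross-section is a single solid region. Total boundary length (outer) = 130.50 mm.

130.50 mm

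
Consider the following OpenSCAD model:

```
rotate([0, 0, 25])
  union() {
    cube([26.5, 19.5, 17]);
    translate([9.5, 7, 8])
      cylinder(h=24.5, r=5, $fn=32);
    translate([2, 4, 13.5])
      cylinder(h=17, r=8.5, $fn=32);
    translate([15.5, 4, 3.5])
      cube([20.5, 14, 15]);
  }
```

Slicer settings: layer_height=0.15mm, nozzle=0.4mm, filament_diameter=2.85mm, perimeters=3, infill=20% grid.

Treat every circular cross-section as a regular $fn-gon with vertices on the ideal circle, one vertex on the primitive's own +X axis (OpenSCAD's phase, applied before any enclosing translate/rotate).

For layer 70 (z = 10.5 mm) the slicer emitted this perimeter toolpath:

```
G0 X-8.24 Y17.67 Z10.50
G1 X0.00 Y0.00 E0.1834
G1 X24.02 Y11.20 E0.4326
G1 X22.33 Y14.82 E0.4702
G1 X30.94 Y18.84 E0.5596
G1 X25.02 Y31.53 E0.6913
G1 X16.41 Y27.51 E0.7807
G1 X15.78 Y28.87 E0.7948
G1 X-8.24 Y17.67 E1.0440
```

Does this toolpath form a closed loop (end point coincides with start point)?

yes

Start point (G0): (-8.24, 17.67). End point (last G1): the path returns to the start — closed.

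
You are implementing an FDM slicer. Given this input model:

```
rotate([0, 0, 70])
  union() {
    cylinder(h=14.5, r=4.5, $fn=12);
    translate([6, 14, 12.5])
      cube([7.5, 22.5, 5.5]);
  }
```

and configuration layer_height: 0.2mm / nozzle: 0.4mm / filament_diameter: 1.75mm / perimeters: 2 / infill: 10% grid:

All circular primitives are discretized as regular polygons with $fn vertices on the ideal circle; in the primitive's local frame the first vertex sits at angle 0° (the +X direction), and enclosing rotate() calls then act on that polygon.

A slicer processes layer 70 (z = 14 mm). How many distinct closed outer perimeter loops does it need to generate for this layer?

At z = 14 mm: the r=4.5 cylinder gives a regular 12-gon of circumradius 4.5 (constant along its height); the 7.5×22.5 cube at (6, 14) contributes its full rectangle; Taking the union: the 2 present regions are separate (no shared area or edge), so areas and boundary lengths simply add and each stays a separate island — 2 connected regions; (rotated 70° about Z; rotation is an isometry so areas/perimeters/island counts are preserved). The result has 2 disconnected regions.

2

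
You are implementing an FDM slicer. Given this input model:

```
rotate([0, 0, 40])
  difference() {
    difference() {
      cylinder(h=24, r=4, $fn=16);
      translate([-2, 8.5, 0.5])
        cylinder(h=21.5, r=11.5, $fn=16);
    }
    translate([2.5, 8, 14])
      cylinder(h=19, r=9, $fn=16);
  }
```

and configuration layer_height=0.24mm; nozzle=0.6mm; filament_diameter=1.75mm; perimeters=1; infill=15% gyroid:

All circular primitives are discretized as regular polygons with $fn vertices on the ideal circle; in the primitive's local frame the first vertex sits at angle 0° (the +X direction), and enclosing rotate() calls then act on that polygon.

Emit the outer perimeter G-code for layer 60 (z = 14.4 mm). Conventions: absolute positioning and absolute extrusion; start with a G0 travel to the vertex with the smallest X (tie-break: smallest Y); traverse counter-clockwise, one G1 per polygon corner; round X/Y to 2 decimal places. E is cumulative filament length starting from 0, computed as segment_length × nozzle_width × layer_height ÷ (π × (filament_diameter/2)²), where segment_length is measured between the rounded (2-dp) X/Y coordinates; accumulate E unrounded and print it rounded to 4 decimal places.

G0 X-0.33 Y-3.98 Z14.40
G1 X1.20 Y-3.81 E0.0922
G1 X2.57 Y-3.06 E0.1857
G1 X3.55 Y-1.85 E0.2789
G1 X3.98 Y-0.35 E0.3723
G1 X3.81 Y1.20 E0.4657
G1 X3.66 Y1.48 E0.4847
G1 X3.20 Y-0.08 E0.5820
G1 X0.40 Y-3.58 E0.8504
G1 X-0.33 Y-3.98 E0.9002

At z = 14.4 mm: the r=4 cylinder contributes a regular 16-gon of circumradius 4; the cylinder at (-2, 8.5): section is a regular 16-gon, circumradius r=11.5; Taking the first minus the rest: starting from the r=4 cylinder, the r=11.5 cylinder at (-2, 8.5) partially overlaps it — only the 42.72 mm² overlap (of its 404.88 mm²) is removed, clipping the outline — 1 connected region; the r=9 cylinder at (2.5, 8) gives a regular 16-gon of circumradius 9 (constant along its height); Taking the first minus the rest: starting from the result so far, the r=9 cylinder at (2.5, 8) misses the remaining region (no effect) — 1 connected region; (rotated 40° about Z; rotation is an isometry so areas/perimeters/island counts are preserved). The outline is a single polygon with 9 vertices. Extrusion per mm of travel: 0.6 × 0.24 / (π × 0.875²) = 0.059868. Accumulating E over each segment gives final E = 0.9002.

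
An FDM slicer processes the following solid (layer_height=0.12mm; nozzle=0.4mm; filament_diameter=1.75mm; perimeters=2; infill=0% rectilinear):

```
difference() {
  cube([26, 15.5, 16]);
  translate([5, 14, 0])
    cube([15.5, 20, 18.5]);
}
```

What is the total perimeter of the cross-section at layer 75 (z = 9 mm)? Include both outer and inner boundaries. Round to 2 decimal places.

At z = 9 mm: the cube is present — its section is the full 26×15.5 rectangle (perimeter 83.00 mm); the 15.5×20 cube at (5, 14) contributes its full rectangle (perimeter 71.00 mm); Taking the first minus the rest: starting from the 26×15.5 cube, the 15.5×20 cube at (5, 14) partially overlaps it — only the 23.25 mm² overlap (of its 310.00 mm²) is removed, clipping the outline — boundary = 86.00 mm. Overall, the cross-section is a single solid region. Total boundary length (outer) = 86.00 mm.

86.00 mm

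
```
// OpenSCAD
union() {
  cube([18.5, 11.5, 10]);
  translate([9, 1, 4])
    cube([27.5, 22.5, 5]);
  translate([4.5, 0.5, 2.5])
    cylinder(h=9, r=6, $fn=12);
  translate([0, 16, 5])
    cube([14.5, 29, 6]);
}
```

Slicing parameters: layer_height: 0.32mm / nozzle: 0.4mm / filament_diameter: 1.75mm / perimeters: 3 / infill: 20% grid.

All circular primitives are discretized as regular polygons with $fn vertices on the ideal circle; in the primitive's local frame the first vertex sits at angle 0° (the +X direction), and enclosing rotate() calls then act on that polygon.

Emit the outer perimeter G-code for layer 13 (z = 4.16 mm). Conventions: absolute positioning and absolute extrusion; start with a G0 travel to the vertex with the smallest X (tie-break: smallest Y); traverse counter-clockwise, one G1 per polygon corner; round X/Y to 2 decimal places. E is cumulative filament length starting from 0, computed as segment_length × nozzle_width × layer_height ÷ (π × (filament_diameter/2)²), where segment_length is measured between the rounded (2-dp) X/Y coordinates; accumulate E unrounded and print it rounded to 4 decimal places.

At z = 4.16 mm: the cube is present — its section is the full 18.5×11.5 rectangle; the 27.5×22.5 cube at (9, 1) contributes its full rectangle; the r=6 cylinder at (4.5, 0.5) contributes a regular 12-gon of circumradius 6; the cube at (0, 16) is not intersected at this z (z outside [5, 11]); Merging all regions: the regions partially overlap (shared area 155.43 mm²), so overlapping operands fuse into one piece — 1 connected region. The outline is a single polygon with 16 vertices. Extrusion per mm of travel: 0.4 × 0.32 / (π × 0.875²) = 0.053216. Accumulating E over each segment gives final E = 6.7931.

G0 X-1.50 Y0.50 Z4.16
G1 X-0.70 Y-2.50 E0.1652
G1 X1.50 Y-4.70 E0.3308
G1 X4.50 Y-5.50 E0.4960
G1 X7.50 Y-4.70 E0.6613
G1 X9.70 Y-2.50 E0.8268
G1 X10.37 Y0.00 E0.9646
G1 X18.50 Y0.00 E1.3972
G1 X18.50 Y1.00 E1.4504
G1 X36.50 Y1.00 E2.4083
G1 X36.50 Y23.50 E3.6057
G1 X9.00 Y23.50 E5.0691
G1 X9.00 Y11.50 E5.7077
G1 X0.00 Y11.50 E6.1867
G1 X0.00 Y4.20 E6.5751
G1 X-0.70 Y3.50 E6.6278
G1 X-1.50 Y0.50 E6.7931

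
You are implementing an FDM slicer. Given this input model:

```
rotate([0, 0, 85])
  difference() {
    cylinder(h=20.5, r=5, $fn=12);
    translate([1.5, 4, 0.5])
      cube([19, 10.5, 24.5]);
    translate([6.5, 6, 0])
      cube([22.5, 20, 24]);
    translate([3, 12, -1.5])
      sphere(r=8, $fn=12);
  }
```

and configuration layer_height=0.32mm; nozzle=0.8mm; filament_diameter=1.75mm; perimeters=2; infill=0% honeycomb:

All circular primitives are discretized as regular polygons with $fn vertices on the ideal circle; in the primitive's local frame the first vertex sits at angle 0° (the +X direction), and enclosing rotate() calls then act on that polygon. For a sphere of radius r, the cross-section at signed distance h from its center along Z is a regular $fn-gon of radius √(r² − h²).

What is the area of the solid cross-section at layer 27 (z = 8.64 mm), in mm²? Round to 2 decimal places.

74.48 mm²

At z = 8.64 mm: the r=5 cylinder contributes a regular 12-gon of circumradius 5 (area = (12/2)·5.000²·sin(360°/12) = 75.00 mm²); the cube at (1.5, 4) is present — its section is the full 19×10.5 rectangle (area 199.50 mm²); the cube at (6.5, 6) is present — its section is the full 22.5×20 rectangle (area 450.00 mm²); the sphere at (3, 12) is not intersected at this z (|z−center|=10.140 > r=8); Subtracting the remaining from the first: starting from the r=5 cylinder (75.00 mm²), the 19×10.5 cube at (1.5, 4) partially overlaps it — only the 0.52 mm² overlap (of its 199.50 mm²) is removed, clipping the outline; the 22.5×20 cube at (6.5, 6) misses the remaining region (no effect) — area = 74.48 mm²; (rotated 85° about Z; rotation is an isometry so areas/perimeters/island counts are preserved). Overall, the cross-section is a single solid region. Net area = 74.48 mm².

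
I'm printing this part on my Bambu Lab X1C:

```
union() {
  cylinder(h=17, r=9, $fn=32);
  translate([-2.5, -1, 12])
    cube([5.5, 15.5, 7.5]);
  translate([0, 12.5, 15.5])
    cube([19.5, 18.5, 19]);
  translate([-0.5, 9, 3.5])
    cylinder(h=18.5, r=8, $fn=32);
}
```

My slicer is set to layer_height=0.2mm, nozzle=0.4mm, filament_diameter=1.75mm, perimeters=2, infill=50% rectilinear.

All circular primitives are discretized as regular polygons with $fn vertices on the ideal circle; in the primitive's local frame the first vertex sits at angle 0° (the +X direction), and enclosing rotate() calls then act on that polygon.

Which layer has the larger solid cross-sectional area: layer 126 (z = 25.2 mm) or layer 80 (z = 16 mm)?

layer 80 (z = 16 mm)

Layer 126 (z = 25.2): the cylinder does not reach this height (z outside [0, 17]); the cube at (-2.5, -1) does not reach this height (z outside [12, 19.5]); the cube at (0, 12.5) (footprint 19.5×18.5) is included at this height (area 360.75 mm²); the cylinder at (-0.5, 9) is absent (z outside [3.5, 22]); Combining (union): only the 19.5×18.5 cube at (0, 12.5) is present, so the union is just that shape — area = 360.75 mm². So its area = 360.75 mm². Layer 80 (z = 16): the r=9 cylinder gives a regular 32-gon of circumradius 9 (constant along its height) (area = (32/2)·9.000²·sin(360°/32) = 252.84 mm²); the cube at (-2.5, -1) is present — its section is the full 5.5×15.5 rectangle (area 85.25 mm²); the 19.5×18.5 cube at (0, 12.5) contributes its full rectangle (area 360.75 mm²); the cylinder at (-0.5, 9): section is a regular 32-gon, circumradius r=8 (area = (32/2)·8.000²·sin(360°/32) = 199.77 mm²); Taking the union: the regions partially overlap — summed areas 898.61 mm² minus the doubly-counted overlap 186.00 mm² gives 712.61 mm² — area = 712.61 mm². So its area = 712.61 mm². Layer 80 is larger (712.61 vs 360.75 mm²).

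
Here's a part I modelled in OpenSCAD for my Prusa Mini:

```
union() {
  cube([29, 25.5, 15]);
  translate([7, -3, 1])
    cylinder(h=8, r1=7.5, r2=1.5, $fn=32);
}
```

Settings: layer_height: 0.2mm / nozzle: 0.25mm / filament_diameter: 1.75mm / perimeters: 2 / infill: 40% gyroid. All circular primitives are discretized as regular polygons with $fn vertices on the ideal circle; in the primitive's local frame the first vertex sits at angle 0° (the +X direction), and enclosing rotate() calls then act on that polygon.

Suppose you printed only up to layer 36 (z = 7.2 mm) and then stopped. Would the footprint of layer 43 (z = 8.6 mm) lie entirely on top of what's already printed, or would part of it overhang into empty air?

Compare the two slices. At z = 7.2: the cube is present — its section is the full 29×25.5 rectangle (area 739.50 mm²); the cone at (7, -3) contributes a regular 32-gon of circumradius 2.850 (interpolated between r1=7.5 and r2=1.5 at t=0.775) (area = (32/2)·2.850²·sin(360°/32) = 25.35 mm²); Merging all regions: the 2 present regions are separate (no shared area or edge), so areas and boundary lengths simply add and each stays a separate island — area = 764.85 mm². At z = 8.6: the 29×25.5 cube contributes its full rectangle (area 739.50 mm²); the cone at (7, -3): at t=0.950 of its height the radius interpolates to r₁+(r₂−r₁)t = 1.800, giving a regular 32-gon of that circumradius (area = (32/2)·1.800²·sin(360°/32) = 10.11 mm²); Combining (union): the 2 present regions are separate (no shared area or edge), so areas and boundary lengths simply add and each stays a separate island — area = 749.61 mm². Checking containment: the cross-section at z = 8.6 is a subset of the cross-section at z = 7.2.

entirely on top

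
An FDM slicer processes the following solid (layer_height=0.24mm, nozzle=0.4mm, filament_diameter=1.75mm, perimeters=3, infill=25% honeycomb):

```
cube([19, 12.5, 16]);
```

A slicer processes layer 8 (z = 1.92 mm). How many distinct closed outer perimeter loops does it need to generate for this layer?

At z = 1.92 mm: the cube (footprint 19×12.5) is included at this height. The result has 1 disconnected region.

1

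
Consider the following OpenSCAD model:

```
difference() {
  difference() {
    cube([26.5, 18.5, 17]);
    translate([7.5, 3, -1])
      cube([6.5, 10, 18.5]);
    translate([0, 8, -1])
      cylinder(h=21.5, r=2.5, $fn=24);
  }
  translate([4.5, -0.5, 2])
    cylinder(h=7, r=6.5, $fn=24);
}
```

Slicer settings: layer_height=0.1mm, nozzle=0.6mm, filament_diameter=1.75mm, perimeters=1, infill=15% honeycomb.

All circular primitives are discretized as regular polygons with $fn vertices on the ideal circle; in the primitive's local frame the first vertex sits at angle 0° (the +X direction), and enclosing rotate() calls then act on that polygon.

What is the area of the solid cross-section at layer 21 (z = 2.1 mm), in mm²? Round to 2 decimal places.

At z = 2.1 mm: the cube is present — its section is the full 26.5×18.5 rectangle (area 490.25 mm²); the 6.5×10 cube at (7.5, 3) contributes its full rectangle (area 65.00 mm²); the cylinder at (0, 8): section is a regular 24-gon, circumradius r=2.5 (area = (24/2)·2.500²·sin(360°/24) = 19.41 mm²); Subtracting the remaining from the first: starting from the 26.5×18.5 cube (490.25 mm²), the 6.5×10 cube at (7.5, 3) lies wholly inside it (removes its full 65.00 mm² and its 33.00 mm outline becomes a hole wall); the r=2.5 cylinder at (0, 8) partially overlaps it — only the 9.71 mm² overlap (of its 19.41 mm²) is removed, clipping the outline — area = 415.54 mm²; the r=6.5 cylinder at (4.5, -0.5) gives a regular 24-gon of circumradius 6.5 (constant along its height) (area = (24/2)·6.500²·sin(360°/24) = 131.22 mm²); Taking the first minus the rest: starting from that combined region (415.54 mm²), the r=6.5 cylinder at (4.5, -0.5) partially overlaps it — only the 50.66 mm² overlap (of its 131.22 mm²) is removed, clipping the outline — area = 364.88 mm². Overall, the cross-section is a single solid region. Net area = 364.88 mm².

364.88 mm²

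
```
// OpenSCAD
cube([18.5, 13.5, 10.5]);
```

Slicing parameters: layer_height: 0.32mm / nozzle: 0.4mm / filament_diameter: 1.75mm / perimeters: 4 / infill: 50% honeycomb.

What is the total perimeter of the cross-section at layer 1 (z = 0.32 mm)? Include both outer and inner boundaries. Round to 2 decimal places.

64.00 mm

At z = 0.32 mm: the cube (footprint 18.5×13.5) is included at this height (perimeter 64.00 mm). Overall, the cross-section is a single solid region. Total boundary length (outer) = 64.00 mm.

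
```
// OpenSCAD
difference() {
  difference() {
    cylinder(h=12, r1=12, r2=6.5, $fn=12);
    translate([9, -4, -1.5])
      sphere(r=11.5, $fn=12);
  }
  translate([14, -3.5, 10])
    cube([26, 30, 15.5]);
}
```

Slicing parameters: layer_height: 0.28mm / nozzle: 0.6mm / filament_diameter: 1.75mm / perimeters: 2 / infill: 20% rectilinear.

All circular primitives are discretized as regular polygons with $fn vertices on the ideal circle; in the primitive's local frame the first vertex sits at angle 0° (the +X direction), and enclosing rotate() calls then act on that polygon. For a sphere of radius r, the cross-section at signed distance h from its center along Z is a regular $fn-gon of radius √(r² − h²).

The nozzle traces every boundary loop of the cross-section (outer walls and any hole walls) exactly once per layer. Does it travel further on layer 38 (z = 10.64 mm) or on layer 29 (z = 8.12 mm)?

layer 29 (z = 8.12 mm)

Layer 38 (z = 10.64): the cone contributes a regular 12-gon of circumradius 7.123 (interpolated between r1=12 and r2=6.5 at t=0.887) (perimeter = 2·12·7.123·sin(180°/12) = 44.25 mm); the sphere at (9, -4) is not intersected at this z (|z−center|=12.140 > r=11.5); After the difference (first − rest): none of the subtracted shapes is present at this height, so the cone is unchanged — boundary = 44.25 mm; the cube at (14, -3.5) is present — its section is the full 26×30 rectangle (perimeter 112.00 mm); Taking the first minus the rest: starting from the result so far, the 26×30 cube at (14, -3.5) misses the remaining region (no effect) — boundary = 44.25 mm. So its perimeter = 44.25 mm. Layer 29 (z = 8.12): the cone contributes a regular 12-gon of circumradius 8.278 (interpolated between r1=12 and r2=6.5 at t=0.677) (perimeter = 2·12·8.278·sin(180°/12) = 51.42 mm); the sphere at (9, -4): section is a regular 12-gon, circumradius = √(r²−h²) = √(11.5²−9.62²) = 6.301 (perimeter = 2·12·6.301·sin(180°/12) = 39.14 mm); After the difference (first − rest): starting from the cone, the r=11.5 sphere at (9, -4) partially overlaps it — only the 30.87 mm² overlap (of its 119.12 mm²) is removed, clipping the outline — boundary = 52.30 mm; the cube at (14, -3.5) does not reach this height (z outside [10, 25.5]); Taking the first minus the rest: none of the subtracted shapes is present at this height, so the result so far is unchanged — boundary = 52.30 mm. So its perimeter = 52.30 mm. Layer 29 is larger (52.30 vs 44.25 mm).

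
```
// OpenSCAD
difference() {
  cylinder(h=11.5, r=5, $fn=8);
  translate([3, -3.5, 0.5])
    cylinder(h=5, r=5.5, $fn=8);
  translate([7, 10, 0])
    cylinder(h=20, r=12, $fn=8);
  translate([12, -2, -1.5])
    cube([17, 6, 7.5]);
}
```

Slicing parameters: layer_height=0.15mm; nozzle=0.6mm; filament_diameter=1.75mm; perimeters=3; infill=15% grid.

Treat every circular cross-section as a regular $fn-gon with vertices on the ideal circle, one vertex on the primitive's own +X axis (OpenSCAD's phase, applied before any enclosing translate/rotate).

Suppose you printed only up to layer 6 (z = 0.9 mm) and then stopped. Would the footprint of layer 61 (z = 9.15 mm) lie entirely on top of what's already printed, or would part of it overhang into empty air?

part overhangs

Compare the two slices. At z = 0.9: the r=5 cylinder gives a regular 8-gon of circumradius 5 (constant along its height) (area = (8/2)·5.000²·sin(360°/8) = 70.71 mm²); the r=5.5 cylinder at (3, -3.5) gives a regular 8-gon of circumradius 5.5 (constant along its height) (area = (8/2)·5.500²·sin(360°/8) = 85.56 mm²); the r=12 cylinder at (7, 10) gives a regular 8-gon of circumradius 12 (constant along its height) (area = (8/2)·12.000²·sin(360°/8) = 407.29 mm²); the cube at (12, -2) (footprint 17×6) is included at this height (area 102.00 mm²); After the difference (first − rest): starting from the r=5 cylinder (70.71 mm²), the r=5.5 cylinder at (3, -3.5) partially overlaps it — only the 33.80 mm² overlap (of its 85.56 mm²) is removed, clipping the outline; the r=12 cylinder at (7, 10) partially overlaps it — only the 17.33 mm² overlap (of its 407.29 mm²) is removed, clipping the outline; the 17×6 cube at (12, -2) misses the remaining region (no effect) — area = 19.58 mm². At z = 9.15: the r=5 cylinder contributes a regular 8-gon of circumradius 5 (area = (8/2)·5.000²·sin(360°/8) = 70.71 mm²); the cylinder at (3, -3.5) is absent (z outside [0.5, 5.5]); the r=12 cylinder at (7, 10) contributes a regular 8-gon of circumradius 12 (area = (8/2)·12.000²·sin(360°/8) = 407.29 mm²); the cube at (12, -2) is absent (z outside [-1.5, 6]); Subtracting the remaining from the first: starting from the r=5 cylinder (70.71 mm²), the r=12 cylinder at (7, 10) partially overlaps it — only the 24.75 mm² overlap (of its 407.29 mm²) is removed, clipping the outline — area = 45.96 mm². Checking containment: at z = 9.15 the cross-section extends beyond the z = 0.9 cross-section by about 26.38 mm².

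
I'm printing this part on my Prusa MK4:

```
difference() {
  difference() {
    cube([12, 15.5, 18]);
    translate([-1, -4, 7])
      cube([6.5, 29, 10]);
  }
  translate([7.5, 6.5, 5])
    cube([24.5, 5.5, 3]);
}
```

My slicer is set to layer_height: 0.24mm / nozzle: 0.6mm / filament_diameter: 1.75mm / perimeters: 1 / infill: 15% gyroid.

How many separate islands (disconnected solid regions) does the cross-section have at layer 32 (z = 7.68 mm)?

At z = 7.68 mm: the 12×15.5 cube contributes its full rectangle; the cube at (-1, -4) is present — its section is the full 6.5×29 rectangle; Taking the first minus the rest: starting from the 12×15.5 cube, the 6.5×29 cube at (-1, -4) partially overlaps it — only the 85.25 mm² overlap (of its 188.50 mm²) is removed, clipping the outline — 1 connected region; the 24.5×5.5 cube at (7.5, 6.5) contributes its full rectangle; After the difference (first − rest): starting from that combined region, the 24.5×5.5 cube at (7.5, 6.5) partially overlaps it — only the 24.75 mm² overlap (of its 134.75 mm²) is removed, clipping the outline — 1 connected region. Overall, the cross-section is a single solid region. Island count = 1.

1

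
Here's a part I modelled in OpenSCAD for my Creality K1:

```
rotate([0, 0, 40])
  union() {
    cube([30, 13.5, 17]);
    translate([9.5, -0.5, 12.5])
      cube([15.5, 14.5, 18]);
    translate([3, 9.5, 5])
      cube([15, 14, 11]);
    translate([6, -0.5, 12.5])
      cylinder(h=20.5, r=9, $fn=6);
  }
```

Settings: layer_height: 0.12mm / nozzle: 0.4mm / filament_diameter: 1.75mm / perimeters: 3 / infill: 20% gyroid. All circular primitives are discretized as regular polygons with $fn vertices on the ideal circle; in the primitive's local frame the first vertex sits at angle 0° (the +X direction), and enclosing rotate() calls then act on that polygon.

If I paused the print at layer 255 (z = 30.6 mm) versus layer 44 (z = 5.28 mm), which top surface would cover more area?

layer 44 (z = 5.28 mm)

Layer 255 (z = 30.6): the cube does not reach this height (z outside [0, 17]); the cube at (9.5, -0.5) is not intersected at this z (z outside [12.5, 30.5]); the cube at (3, 9.5) is not intersected at this z (z outside [5, 16]); the r=9 cylinder at (6, -0.5) gives a regular 6-gon of circumradius 9 (constant along its height) (area = (6/2)·9.000²·sin(360°/6) = 210.44 mm²); Merging all regions: only the r=9 cylinder at (6, -0.5) is present, so the union is just that shape — area = 210.44 mm²; (whole slice rotated 40° about Z — lengths, areas and connectivity unchanged). So its area = 210.44 mm². Layer 44 (z = 5.28): the cube (footprint 30×13.5) is included at this height (area 405.00 mm²); the cube at (9.5, -0.5) is absent (z outside [12.5, 30.5]); the cube at (3, 9.5) (footprint 15×14) is included at this height (area 210.00 mm²); the cylinder at (6, -0.5) is absent (z outside [12.5, 33]); Taking the union: the regions partially overlap — summed areas 615.00 mm² minus the doubly-counted overlap 60.00 mm² gives 555.00 mm² — area = 555.00 mm²; (whole slice rotated 40° about Z — lengths, areas and connectivity unchanged). So its area = 555.00 mm². Layer 44 is larger (555.00 vs 210.44 mm²).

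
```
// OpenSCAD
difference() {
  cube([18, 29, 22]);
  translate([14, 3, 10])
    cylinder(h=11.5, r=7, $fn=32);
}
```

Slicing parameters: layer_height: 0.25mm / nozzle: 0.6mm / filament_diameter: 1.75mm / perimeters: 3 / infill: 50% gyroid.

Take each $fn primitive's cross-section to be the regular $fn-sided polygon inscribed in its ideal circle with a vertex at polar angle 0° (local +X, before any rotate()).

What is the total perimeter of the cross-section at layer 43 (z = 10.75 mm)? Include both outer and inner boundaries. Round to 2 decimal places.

At z = 10.75 mm: the cube is present — its section is the full 18×29 rectangle (perimeter 94.00 mm); the r=7 cylinder at (14, 3) contributes a regular 32-gon of circumradius 7 (perimeter = 2·32·7.000·sin(180°/32) = 43.91 mm); After the difference (first − rest): starting from the 18×29 cube, the r=7 cylinder at (14, 3) partially overlaps it — only the 96.81 mm² overlap (of its 152.95 mm²) is removed, clipping the outline — boundary = 93.32 mm. Overall, the cross-section is a single solid region. Total boundary length (outer) = 93.32 mm.

93.32 mm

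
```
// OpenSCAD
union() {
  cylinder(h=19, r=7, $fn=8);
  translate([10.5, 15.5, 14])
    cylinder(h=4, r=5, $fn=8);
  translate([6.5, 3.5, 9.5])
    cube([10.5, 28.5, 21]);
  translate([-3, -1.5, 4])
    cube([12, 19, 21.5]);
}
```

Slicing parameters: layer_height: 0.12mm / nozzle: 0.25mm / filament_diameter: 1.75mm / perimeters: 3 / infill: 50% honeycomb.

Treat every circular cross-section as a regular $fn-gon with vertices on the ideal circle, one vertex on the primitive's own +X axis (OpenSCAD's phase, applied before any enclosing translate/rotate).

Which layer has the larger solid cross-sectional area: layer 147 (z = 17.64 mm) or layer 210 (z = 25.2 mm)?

Layer 147 (z = 17.64): the cylinder: section is a regular 8-gon, circumradius r=7 (area = (8/2)·7.000²·sin(360°/8) = 138.59 mm²); the r=5 cylinder at (10.5, 15.5) contributes a regular 8-gon of circumradius 5 (area = (8/2)·5.000²·sin(360°/8) = 70.71 mm²); the cube at (6.5, 3.5) is present — its section is the full 10.5×28.5 rectangle (area 299.25 mm²); the cube at (-3, -1.5) (footprint 12×19) is included at this height (area 228.00 mm²); Taking the union: the regions partially overlap — summed areas 736.55 mm² minus the doubly-counted overlap 173.99 mm² gives 562.56 mm² — area = 562.56 mm². So its area = 562.56 mm². Layer 210 (z = 25.2): the cylinder is not intersected at this z (z outside [0, 19]); the cylinder at (10.5, 15.5) does not reach this height (z outside [14, 18]); the 10.5×28.5 cube at (6.5, 3.5) contributes its full rectangle (area 299.25 mm²); the cube at (-3, -1.5) is present — its section is the full 12×19 rectangle (area 228.00 mm²); Merging all regions: the regions partially overlap — summed areas 527.25 mm² minus the doubly-counted overlap 35.00 mm² gives 492.25 mm² — area = 492.25 mm². So its area = 492.25 mm². Layer 147 is larger (562.56 vs 492.25 mm²).

layer 147 (z = 17.64 mm)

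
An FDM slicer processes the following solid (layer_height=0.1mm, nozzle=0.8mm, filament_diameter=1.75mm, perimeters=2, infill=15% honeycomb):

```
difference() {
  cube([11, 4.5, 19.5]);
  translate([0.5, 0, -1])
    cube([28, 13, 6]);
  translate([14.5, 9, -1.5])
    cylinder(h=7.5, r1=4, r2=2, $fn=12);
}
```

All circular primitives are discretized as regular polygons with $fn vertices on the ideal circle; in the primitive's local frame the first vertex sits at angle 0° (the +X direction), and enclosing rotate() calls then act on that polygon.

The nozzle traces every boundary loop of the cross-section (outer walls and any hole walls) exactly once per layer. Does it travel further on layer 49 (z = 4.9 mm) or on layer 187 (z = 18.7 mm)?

layer 187 (z = 18.7 mm)

Layer 49 (z = 4.9): the 11×4.5 cube contributes its full rectangle (perimeter 31.00 mm); the cube at (0.5, 0) is present — its section is the full 28×13 rectangle (perimeter 82.00 mm); the cone at (14.5, 9): at t=0.853 of its height the radius interpolates to r₁+(r₂−r₁)t = 2.293, giving a regular 12-gon of that circumradius (perimeter = 2·12·2.293·sin(180°/12) = 14.25 mm); After the difference (first − rest): starting from the 11×4.5 cube, the 28×13 cube at (0.5, 0) partially overlaps it — only the 47.25 mm² overlap (of its 364.00 mm²) is removed, clipping the outline; the cone at (14.5, 9) misses the remaining region (no effect) — boundary = 10.00 mm. So its perimeter = 10.00 mm. Layer 187 (z = 18.7): the 11×4.5 cube contributes its full rectangle (perimeter 31.00 mm); the cube at (0.5, 0) is absent (z outside [-1, 5]); the cone at (14.5, 9) does not reach this height (z outside [-1.5, 6]); After the difference (first − rest): none of the subtracted shapes is present at this height, so the 11×4.5 cube is unchanged — boundary = 31.00 mm. So its perimeter = 31.00 mm. Layer 187 is larger (31.00 vs 10.00 mm).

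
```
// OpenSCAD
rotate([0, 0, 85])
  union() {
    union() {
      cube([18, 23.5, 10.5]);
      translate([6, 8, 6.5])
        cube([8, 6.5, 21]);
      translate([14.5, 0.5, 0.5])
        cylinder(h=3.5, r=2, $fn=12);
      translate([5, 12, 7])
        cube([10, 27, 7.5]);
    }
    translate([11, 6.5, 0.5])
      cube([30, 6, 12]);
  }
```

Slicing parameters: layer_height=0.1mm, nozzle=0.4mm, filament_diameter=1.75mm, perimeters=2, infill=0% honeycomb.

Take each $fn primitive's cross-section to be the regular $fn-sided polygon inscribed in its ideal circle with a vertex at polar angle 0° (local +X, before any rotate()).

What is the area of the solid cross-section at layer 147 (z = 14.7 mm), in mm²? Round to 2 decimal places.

At z = 14.7 mm: the cube does not reach this height (z outside [0, 10.5]); the cube at (6, 8) is present — its section is the full 8×6.5 rectangle (area 52.00 mm²); the cylinder at (14.5, 0.5) does not reach this height (z outside [0.5, 4]); the cube at (5, 12) is absent (z outside [7, 14.5]); Taking the union: only the 8×6.5 cube at (6, 8) is present, so the union is just that shape — area = 52.00 mm²; the cube at (11, 6.5) is absent (z outside [0.5, 12.5]); Combining (union): only that combined region is present, so the union is just that shape — area = 52.00 mm²; (whole slice rotated 85° about Z — lengths, areas and connectivity unchanged). Overall, the cross-section is a single solid region. Net area = 52.00 mm².

52.00 mm²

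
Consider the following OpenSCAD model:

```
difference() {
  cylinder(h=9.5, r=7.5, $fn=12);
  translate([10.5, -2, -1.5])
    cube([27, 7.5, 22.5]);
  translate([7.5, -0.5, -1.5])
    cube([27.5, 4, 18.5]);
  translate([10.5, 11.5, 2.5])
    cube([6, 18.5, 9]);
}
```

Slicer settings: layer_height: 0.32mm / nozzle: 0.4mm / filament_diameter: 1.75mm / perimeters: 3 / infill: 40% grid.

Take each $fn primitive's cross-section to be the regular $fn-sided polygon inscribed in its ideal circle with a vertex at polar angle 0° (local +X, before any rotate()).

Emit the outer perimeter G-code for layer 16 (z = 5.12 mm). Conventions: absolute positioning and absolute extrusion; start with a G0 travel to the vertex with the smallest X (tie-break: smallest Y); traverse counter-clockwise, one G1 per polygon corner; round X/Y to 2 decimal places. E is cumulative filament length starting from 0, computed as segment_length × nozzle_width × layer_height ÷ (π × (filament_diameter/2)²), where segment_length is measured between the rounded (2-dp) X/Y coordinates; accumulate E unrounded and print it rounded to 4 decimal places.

G0 X-7.50 Y0.00 Z5.12
G1 X-6.50 Y-3.75 E0.2065
G1 X-3.75 Y-6.50 E0.4135
G1 X0.00 Y-7.50 E0.6200
G1 X3.75 Y-6.50 E0.8266
G1 X6.50 Y-3.75 E1.0335
G1 X7.50 Y0.00 E1.2401
G1 X6.50 Y3.75 E1.4466
G1 X3.75 Y6.50 E1.6536
G1 X0.00 Y7.50 E1.8601
G1 X-3.75 Y6.50 E2.0666
G1 X-6.50 Y3.75 E2.2736
G1 X-7.50 Y0.00 E2.4801

At z = 5.12 mm: the r=7.5 cylinder gives a regular 12-gon of circumradius 7.5 (constant along its height); the cube at (10.5, -2) (footprint 27×7.5) is included at this height; the cube at (7.5, -0.5) is present — its section is the full 27.5×4 rectangle; the cube at (10.5, 11.5) is present — its section is the full 6×18.5 rectangle; Taking the first minus the rest: starting from the r=7.5 cylinder, the 27×7.5 cube at (10.5, -2) misses the remaining region (no effect); the 27.5×4 cube at (7.5, -0.5) misses the remaining region (no effect); the 6×18.5 cube at (10.5, 11.5) misses the remaining region (no effect) — 1 connected region. The outline is a single polygon with 12 vertices. Extrusion per mm of travel: 0.4 × 0.32 / (π × 0.875²) = 0.053216. Accumulating E over each segment gives final E = 2.4801.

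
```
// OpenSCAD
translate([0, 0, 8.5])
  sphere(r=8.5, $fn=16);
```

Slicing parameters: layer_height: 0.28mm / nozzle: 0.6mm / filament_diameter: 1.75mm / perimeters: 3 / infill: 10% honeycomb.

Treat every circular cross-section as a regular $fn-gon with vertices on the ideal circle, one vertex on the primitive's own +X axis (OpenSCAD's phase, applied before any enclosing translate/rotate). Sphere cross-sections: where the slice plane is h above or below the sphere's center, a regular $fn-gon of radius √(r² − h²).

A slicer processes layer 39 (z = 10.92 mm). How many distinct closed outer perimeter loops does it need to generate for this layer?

At z = 10.92 mm: the sphere: section is a regular 16-gon, circumradius = √(r²−h²) = √(8.5²−2.42²) = 8.148. The result has 1 disconnected region.

1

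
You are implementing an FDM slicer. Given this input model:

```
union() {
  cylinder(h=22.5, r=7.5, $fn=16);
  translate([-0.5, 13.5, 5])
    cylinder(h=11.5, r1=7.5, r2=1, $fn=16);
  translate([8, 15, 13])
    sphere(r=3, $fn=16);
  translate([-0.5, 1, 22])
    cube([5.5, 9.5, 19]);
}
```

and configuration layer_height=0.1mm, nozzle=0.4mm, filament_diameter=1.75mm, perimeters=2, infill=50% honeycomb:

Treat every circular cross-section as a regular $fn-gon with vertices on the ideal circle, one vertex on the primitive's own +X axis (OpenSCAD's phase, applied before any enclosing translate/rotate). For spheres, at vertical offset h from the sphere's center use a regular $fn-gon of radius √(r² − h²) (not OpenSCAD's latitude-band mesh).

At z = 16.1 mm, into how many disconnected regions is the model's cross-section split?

At z = 16.1 mm: the r=7.5 cylinder gives a regular 16-gon of circumradius 7.5 (constant along its height); the cone at (-0.5, 13.5) contributes a regular 16-gon of circumradius 1.226 (interpolated between r1=7.5 and r2=1 at t=0.965); the sphere at (8, 15) does not reach this height (|z−center|=3.100 > r=3); the cube at (-0.5, 1) is absent (z outside [22, 41]); Taking the union: the 2 present regions are separate (no shared area or edge), so areas and boundary lengths simply add and each stays a separate island — 2 connected regions. The result has 2 disconnected regions.

2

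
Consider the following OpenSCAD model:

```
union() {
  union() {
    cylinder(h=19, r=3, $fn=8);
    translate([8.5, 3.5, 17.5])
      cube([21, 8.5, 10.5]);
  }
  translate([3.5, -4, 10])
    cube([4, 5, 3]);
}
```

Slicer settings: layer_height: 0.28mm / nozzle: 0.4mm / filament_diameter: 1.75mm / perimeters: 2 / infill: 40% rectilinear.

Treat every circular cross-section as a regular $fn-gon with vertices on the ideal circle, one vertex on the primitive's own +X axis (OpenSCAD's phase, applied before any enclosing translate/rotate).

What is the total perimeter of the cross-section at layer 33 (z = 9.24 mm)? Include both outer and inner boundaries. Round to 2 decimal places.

At z = 9.24 mm: the r=3 cylinder gives a regular 8-gon of circumradius 3 (constant along its height) (perimeter = 2·8·3.000·sin(180°/8) = 18.37 mm); the cube at (8.5, 3.5) does not reach this height (z outside [17.5, 28]); Merging all regions: only the r=3 cylinder is present, so the union is just that shape — boundary = 18.37 mm; the cube at (3.5, -4) is not intersected at this z (z outside [10, 13]); Merging all regions: only that combined region is present, so the union is just that shape — boundary = 18.37 mm. Overall, the cross-section is a single solid region. Total boundary length (outer) = 18.37 mm.

18.37 mm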